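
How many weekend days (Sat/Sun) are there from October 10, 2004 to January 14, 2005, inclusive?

October 10, 2004 is a Sunday.
That's 97 days from start to end, counting both.
97 = 7 × 13 + 6, so there are 13 full weeks plus 6 extra days.
Each full week contributes 2 weekend days (Sat, Sun): 13 × 2 = 26.
The 6 extra days are Sun, Mon, Tue, Wed, Thu, Fri — 1 of them qualifies.
Total: 26 + 1 = 27.

27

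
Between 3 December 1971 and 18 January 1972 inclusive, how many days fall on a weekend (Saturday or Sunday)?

14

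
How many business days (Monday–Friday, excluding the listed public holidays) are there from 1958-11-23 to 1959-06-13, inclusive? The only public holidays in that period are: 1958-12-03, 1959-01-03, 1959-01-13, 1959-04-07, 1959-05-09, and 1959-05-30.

1958-11-23 is a Sunday.
That's 203 days from start to end, counting both.
203 = 7 × 29, so the span is exactly 29 full weeks.
Each full week contributes 5 weekdays (Mon–Fri): 29 × 5 = 145.
Total: 145.
Holidays: 1958-12-03 (Wed); 1959-01-03 (Sat); 1959-01-13 (Tue); 1959-04-07 (Tue); 1959-05-09 (Sat); 1959-05-30 (Sat).
3 of the 6 holidays fall on weekdays; the rest are weekends and were already excluded.
Business days: 145 − 3 = 142.

142 business days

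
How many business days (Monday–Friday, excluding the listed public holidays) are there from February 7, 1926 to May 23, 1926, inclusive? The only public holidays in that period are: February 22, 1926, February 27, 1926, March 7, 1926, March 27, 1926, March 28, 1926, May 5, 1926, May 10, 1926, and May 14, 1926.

February 7, 1926 is a Sunday.
That's 106 days from start to end, counting both.
106 = 7 × 15 + 1, so there are 15 full weeks plus 1 extra day.
Each full week contributes 5 weekdays (Mon–Fri): 15 × 5 = 75.
The 1 extra day is Sun — none qualify.
Total: 75 + 0 = 75.
Holidays: February 22, 1926 (Mon); February 27, 1926 (Sat); March 7, 1926 (Sun); March 27, 1926 (Sat); March 28, 1926 (Sun); May 5, 1926 (Wed); May 10, 1926 (Mon); May 14, 1926 (Fri).
4 of the 8 holidays fall on weekdays; the rest are weekends and were already excluded.
Business days: 75 − 4 = 71.

71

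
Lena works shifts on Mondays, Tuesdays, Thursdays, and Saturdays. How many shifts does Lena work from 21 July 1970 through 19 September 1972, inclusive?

453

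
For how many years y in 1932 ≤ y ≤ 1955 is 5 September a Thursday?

Day of week of September 5 in each year:
1932: Mon, 1933: Tue, 1934: Wed, 1935: Thu ✓, 1936: Sat, 1937: Sun, 1938: Mon, 1939: Tue, 1940: Thu ✓, 1941: Fri, 1942: Sat, 1943: Sun, 1944: Tue, 1945: Wed, 1946: Thu ✓, 1947: Fri, 1948: Sun, 1949: Mon, 1950: Tue, 1951: Wed, 1952: Fri, 1953: Sat, 1954: Sun, 1955: Mon
Thursdays: 1935, 1940, 1946.

3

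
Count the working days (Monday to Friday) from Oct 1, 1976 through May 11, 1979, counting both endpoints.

681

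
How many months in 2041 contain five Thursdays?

A month has five Thursdays exactly when Thursday falls within its first (length − 28) days.
Jan: 31 days, starts Tue → 5 of Tue, Wed, Thu ✓
Feb: 28 days, starts Fri → 5 of (none)
Mar: 31 days, starts Fri → 5 of Fri, Sat, Sun
Apr: 30 days, starts Mon → 5 of Mon, Tue
May: 31 days, starts Wed → 5 of Wed, Thu, Fri ✓
Jun: 30 days, starts Sat → 5 of Sat, Sun
Jul: 31 days, starts Mon → 5 of Mon, Tue, Wed
Aug: 31 days, starts Thu → 5 of Thu, Fri, Sat ✓
Sep: 30 days, starts Sun → 5 of Sun, Mon
Oct: 31 days, starts Tue → 5 of Tue, Wed, Thu ✓
Nov: 30 days, starts Fri → 5 of Fri, Sat
Dec: 31 days, starts Sun → 5 of Sun, Mon, Tue
Months with five Thursdays: Jan, May, Aug, Oct.

4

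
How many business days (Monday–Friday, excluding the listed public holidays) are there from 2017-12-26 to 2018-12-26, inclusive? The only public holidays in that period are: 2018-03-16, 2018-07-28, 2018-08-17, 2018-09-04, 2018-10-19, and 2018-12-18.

257

2017-12-26 is a Tuesday.
That's 366 days from start to end, counting both.
366 = 7 × 52 + 2, so there are 52 full weeks plus 2 extra days.
Each full week contributes 5 weekdays (Mon–Fri): 52 × 5 = 260.
The 2 extra days are Tue, Wed — 2 of them qualify.
Total: 260 + 2 = 262.
Holidays: 2018-03-16 (Fri); 2018-07-28 (Sat); 2018-08-17 (Fri); 2018-09-04 (Tue); 2018-10-19 (Fri); 2018-12-18 (Tue).
5 of the 6 holidays fall on weekdays; the rest are weekends and were already excluded.
Business days: 262 − 5 = 257.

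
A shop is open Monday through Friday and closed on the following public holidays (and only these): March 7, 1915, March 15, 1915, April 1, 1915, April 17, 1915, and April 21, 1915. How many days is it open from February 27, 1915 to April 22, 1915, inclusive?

36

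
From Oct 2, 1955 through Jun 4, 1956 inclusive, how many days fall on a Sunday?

36

Oct 2, 1955 is a Sunday.
That's 247 days from start to end, counting both.
247 = 7 × 35 + 2, so there are 35 full weeks plus 2 extra days.
Each full week contributes one Sunday: 35 so far.
The 2 extra days are Sun, Mon — 1 of them qualifies.
Total: 35 + 1 = 36.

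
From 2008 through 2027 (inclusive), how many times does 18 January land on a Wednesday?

Day of week of January 18 in each year:
2008: Fri, 2009: Sun, 2010: Mon, 2011: Tue, 2012: Wed ✓, 2013: Fri, 2014: Sat, 2015: Sun, 2016: Mon, 2017: Wed ✓, 2018: Thu, 2019: Fri, 2020: Sat, 2021: Mon, 2022: Tue, 2023: Wed ✓, 2024: Thu, 2025: Sat, 2026: Sun, 2027: Mon
Wednesdays: 2012, 2017, 2023.

3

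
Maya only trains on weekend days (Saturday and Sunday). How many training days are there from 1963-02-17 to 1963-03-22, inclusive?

1963-02-17 is a Sunday.
The range spans 34 days (inclusive of both endpoints).
34 = 7 × 4 + 6, so there are 4 full weeks plus 6 extra days.
Each full week contributes 2 weekend days (Sat, Sun): 4 × 2 = 8.
The 6 extra days are Sun, Mon, Tue, Wed, Thu, Fri — 1 of them qualifies.
Total: 8 + 1 = 9.

9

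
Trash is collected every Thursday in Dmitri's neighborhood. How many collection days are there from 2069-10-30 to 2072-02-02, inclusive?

118

2069-10-30 is a Wednesday.
That's 826 days from start to end, counting both.
826 = 7 × 118, so the span is exactly 118 full weeks.
Each full week contributes one Thursday: 118 so far.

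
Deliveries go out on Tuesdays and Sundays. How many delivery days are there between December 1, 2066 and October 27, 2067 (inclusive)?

94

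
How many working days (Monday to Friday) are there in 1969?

1969-01-01 is a Wednesday.
From 1969-01-01 to 1969-12-31 is 365 days inclusive.
365 = 7 × 52 + 1, so there are 52 full weeks plus 1 extra day.
Each full week contributes 5 weekdays (Mon–Fri): 52 × 5 = 260.
The 1 extra day is Wednesday — 1 of them qualifies.
Total: 260 + 1 = 261.

261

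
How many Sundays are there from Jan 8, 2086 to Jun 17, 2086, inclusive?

Jan 8, 2086 is a Tuesday.
From Jan 8, 2086 to Jun 17, 2086 is 161 days inclusive.
161 = 7 × 23, so the span is exactly 23 full weeks.
Each full week contributes one Sunday: 23 so far.
Total: 23.

23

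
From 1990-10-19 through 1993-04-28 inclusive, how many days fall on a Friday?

1990-10-19 is a Friday.
The range spans 923 days (inclusive of both endpoints).
923 = 7 × 131 + 6, so there are 131 full weeks plus 6 extra days.
Each full week contributes one Friday: 131 so far.
The 6 extra days are Fri, Sat, Sun, Mon, Tue, Wed — 1 of them qualifies.
Total: 131 + 1 = 132.

132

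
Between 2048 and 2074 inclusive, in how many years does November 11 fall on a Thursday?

4

Day of week of November 11 in each year:
2048: Wed, 2049: Thu ✓, 2050: Fri, 2051: Sat, 2052: Mon, 2053: Tue, 2054: Wed, 2055: Thu ✓, 2056: Sat, 2057: Sun, 2058: Mon, 2059: Tue, 2060: Thu ✓, 2061: Fri, 2062: Sat, 2063: Sun, 2064: Tue, 2065: Wed, 2066: Thu ✓, 2067: Fri, 2068: Sun, 2069: Mon, 2070: Tue, 2071: Wed, 2072: Fri, 2073: Sat, 2074: Sun
Thursdays: 2049, 2055, 2060, 2066.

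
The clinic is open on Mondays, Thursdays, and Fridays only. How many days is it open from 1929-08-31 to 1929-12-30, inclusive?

1929-08-31 is a Saturday.
That's 122 days from start to end, counting both.
122 = 7 × 17 + 3, so there are 17 full weeks plus 3 extra days.
Each full week contributes 3 days from the set (Mon, Thu, Fri): 17 × 3 = 51.
The 3 extra days are Saturday, Sunday, Monday — 1 of them qualifies.
Total: 51 + 1 = 52.

52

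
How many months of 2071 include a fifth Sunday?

A month has five Sundays exactly when Sunday falls within its first (length − 28) days.
Jan: 31 days, starts Thu → 5 of Thu, Fri, Sat
Feb: 28 days, starts Sun → 5 of (none)
Mar: 31 days, starts Sun → 5 of Sun, Mon, Tue ✓
Apr: 30 days, starts Wed → 5 of Wed, Thu
May: 31 days, starts Fri → 5 of Fri, Sat, Sun ✓
Jun: 30 days, starts Mon → 5 of Mon, Tue
Jul: 31 days, starts Wed → 5 of Wed, Thu, Fri
Aug: 31 days, starts Sat → 5 of Sat, Sun, Mon ✓
Sep: 30 days, starts Tue → 5 of Tue, Wed
Oct: 31 days, starts Thu → 5 of Thu, Fri, Sat
Nov: 30 days, starts Sun → 5 of Sun, Mon ✓
Dec: 31 days, starts Tue → 5 of Tue, Wed, Thu
Months with five Sundays: Mar, May, Aug, Nov.

4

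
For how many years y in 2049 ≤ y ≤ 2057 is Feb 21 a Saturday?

Day of week of February 21 in each year:
2049: Sun, 2050: Mon, 2051: Tue, 2052: Wed, 2053: Fri, 2054: Sat ✓, 2055: Sun, 2056: Mon, 2057: Wed
Saturdays: 2054.

1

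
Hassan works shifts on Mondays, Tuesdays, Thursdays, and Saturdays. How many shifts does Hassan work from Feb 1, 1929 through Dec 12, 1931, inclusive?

597

Feb 1, 1929 is a Friday.
The range spans 1045 days (inclusive of both endpoints).
1045 = 7 × 149 + 2, so there are 149 full weeks plus 2 extra days.
Each full week contributes 4 days from the set (Mon, Tue, Thu, Sat): 149 × 4 = 596.
The 2 extra days are Fri, Sat — 1 of them qualifies.
Total: 596 + 1 = 597.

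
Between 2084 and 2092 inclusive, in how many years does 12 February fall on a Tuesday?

Day of week of February 12 in each year:
2084: Sat, 2085: Mon, 2086: Tue ✓, 2087: Wed, 2088: Thu, 2089: Sat, 2090: Sun, 2091: Mon, 2092: Tue ✓
Tuesdays: 2086, 2092.

2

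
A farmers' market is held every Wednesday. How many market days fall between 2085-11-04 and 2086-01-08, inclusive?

9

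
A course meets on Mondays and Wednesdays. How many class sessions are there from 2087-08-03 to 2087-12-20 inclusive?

2087-08-03 is a Sunday.
That's 140 days from start to end, counting both.
140 = 7 × 20, so the span is exactly 20 full weeks.
Each full week contributes 2 days from the set (Mon, Wed): 20 × 2 = 40.
Total: 40.

40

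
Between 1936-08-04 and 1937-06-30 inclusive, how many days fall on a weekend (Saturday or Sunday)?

1936-08-04 is a Tuesday.
The range spans 331 days (inclusive of both endpoints).
331 = 7 × 47 + 2, so there are 47 full weeks plus 2 extra days.
Each full week contributes 2 weekend days (Sat, Sun): 47 × 2 = 94.
The 2 extra days are Tue, Wed — none qualify.
Total: 94 + 0 = 94.

94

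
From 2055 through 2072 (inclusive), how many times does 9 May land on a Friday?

Day of week of May 9 in each year:
2055: Sun, 2056: Tue, 2057: Wed, 2058: Thu, 2059: Fri ✓, 2060: Sun, 2061: Mon, 2062: Tue, 2063: Wed, 2064: Fri ✓, 2065: Sat, 2066: Sun, 2067: Mon, 2068: Wed, 2069: Thu, 2070: Fri ✓, 2071: Sat, 2072: Mon
Fridays: 2059, 2064, 2070.

3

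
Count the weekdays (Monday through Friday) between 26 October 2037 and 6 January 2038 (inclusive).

53 weekdays

26 October 2037 is a Monday.
The range spans 73 days (inclusive of both endpoints).
73 = 7 × 10 + 3, so there are 10 full weeks plus 3 extra days.
Each full week contributes 5 weekdays (Mon–Fri): 10 × 5 = 50.
The 3 extra days are Monday, Tuesday, Wednesday — 3 of them qualify.
Total: 50 + 3 = 53.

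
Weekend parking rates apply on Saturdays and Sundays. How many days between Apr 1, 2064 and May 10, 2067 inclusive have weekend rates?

Apr 1, 2064 is a Tuesday.
From Apr 1, 2064 to May 10, 2067 is 1135 days inclusive.
1135 = 7 × 162 + 1, so there are 162 full weeks plus 1 extra day.
Each full week contributes 2 weekend days (Sat, Sun): 162 × 2 = 324.
The 1 extra day is Tue — none qualify.
Total: 324 + 0 = 324.

324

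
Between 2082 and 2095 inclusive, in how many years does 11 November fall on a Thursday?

3

Day of week of November 11 in each year:
2082: Wed, 2083: Thu ✓, 2084: Sat, 2085: Sun, 2086: Mon, 2087: Tue, 2088: Thu ✓, 2089: Fri, 2090: Sat, 2091: Sun, 2092: Tue, 2093: Wed, 2094: Thu ✓, 2095: Fri
Thursdays: 2083, 2088, 2094.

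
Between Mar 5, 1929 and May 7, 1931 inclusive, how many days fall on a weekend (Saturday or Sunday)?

226

Mar 5, 1929 is a Tuesday.
That's 794 days from start to end, counting both.
794 = 7 × 113 + 3, so there are 113 full weeks plus 3 extra days.
Each full week contributes 2 weekend days (Sat, Sun): 113 × 2 = 226.
The 3 extra days are Tuesday, Wednesday, Thursday — none qualify.
Total: 226 + 0 = 226.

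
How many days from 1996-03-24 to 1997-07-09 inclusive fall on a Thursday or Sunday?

1996-03-24 is a Sunday.
From 1996-03-24 to 1997-07-09 is 473 days inclusive.
473 = 7 × 67 + 4, so there are 67 full weeks plus 4 extra days.
Each full week contributes 2 days from the set (Thu, Sun): 67 × 2 = 134.
The 4 extra days are Sun, Mon, Tue, Wed — 1 of them qualifies.
Total: 134 + 1 = 135.

135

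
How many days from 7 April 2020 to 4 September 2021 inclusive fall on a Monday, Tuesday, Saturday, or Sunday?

294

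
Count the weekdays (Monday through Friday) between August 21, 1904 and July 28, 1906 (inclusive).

August 21, 1904 is a Sunday.
That's 707 days from start to end, counting both.
707 = 7 × 101, so the span is exactly 101 full weeks.
Each full week contributes 5 weekdays (Mon–Fri): 101 × 5 = 505.

505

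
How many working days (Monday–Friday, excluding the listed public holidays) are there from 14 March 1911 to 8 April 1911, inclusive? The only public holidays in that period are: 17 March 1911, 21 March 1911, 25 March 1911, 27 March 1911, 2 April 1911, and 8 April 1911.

16

14 March 1911 is a Tuesday.
That's 26 days from start to end, counting both.
26 = 7 × 3 + 5, so there are 3 full weeks plus 5 extra days.
Each full week contributes 5 weekdays (Mon–Fri): 3 × 5 = 15.
The 5 extra days are Tuesday, Wednesday, Thursday, Friday, Saturday — 4 of them qualify.
Total: 15 + 4 = 19.
Holidays: 17 March 1911 (Fri); 21 March 1911 (Tue); 25 March 1911 (Sat); 27 March 1911 (Mon); 2 April 1911 (Sun); 8 April 1911 (Sat).
3 of the 6 holidays fall on weekdays; the rest are weekends and were already excluded.
Business days: 19 − 3 = 16.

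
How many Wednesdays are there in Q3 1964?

14

1964-07-01 is a Wednesday.
That's 92 days from start to end, counting both.
92 = 7 × 13 + 1, so there are 13 full weeks plus 1 extra day.
Each full week contributes one Wednesday: 13 so far.
The 1 extra day is Wednesday — 1 of them qualifies.
Total: 13 + 1 = 14.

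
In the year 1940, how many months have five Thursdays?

A month has five Thursdays exactly when Thursday falls within its first (length − 28) days.
Jan: 31 days, starts Mon → 5 of Mon, Tue, Wed
Feb: 29 days, starts Thu → 5 of Thu ✓
Mar: 31 days, starts Fri → 5 of Fri, Sat, Sun
Apr: 30 days, starts Mon → 5 of Mon, Tue
May: 31 days, starts Wed → 5 of Wed, Thu, Fri ✓
Jun: 30 days, starts Sat → 5 of Sat, Sun
Jul: 31 days, starts Mon → 5 of Mon, Tue, Wed
Aug: 31 days, starts Thu → 5 of Thu, Fri, Sat ✓
Sep: 30 days, starts Sun → 5 of Sun, Mon
Oct: 31 days, starts Tue → 5 of Tue, Wed, Thu ✓
Nov: 30 days, starts Fri → 5 of Fri, Sat
Dec: 31 days, starts Sun → 5 of Sun, Mon, Tue
Months with five Thursdays: Feb, May, Aug, Oct.

4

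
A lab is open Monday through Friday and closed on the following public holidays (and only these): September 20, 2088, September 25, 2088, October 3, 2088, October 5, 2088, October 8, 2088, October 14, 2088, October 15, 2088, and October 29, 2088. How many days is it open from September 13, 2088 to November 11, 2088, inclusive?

38 working days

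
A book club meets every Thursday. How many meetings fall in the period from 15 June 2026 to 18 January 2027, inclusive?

15 June 2026 is a Monday.
From 15 June 2026 to 18 January 2027 is 218 days inclusive.
218 = 7 × 31 + 1, so there are 31 full weeks plus 1 extra day.
Each full week contributes one Thursday: 31 so far.
The 1 extra day is Mon — none qualify.
Total: 31 + 0 = 31.

31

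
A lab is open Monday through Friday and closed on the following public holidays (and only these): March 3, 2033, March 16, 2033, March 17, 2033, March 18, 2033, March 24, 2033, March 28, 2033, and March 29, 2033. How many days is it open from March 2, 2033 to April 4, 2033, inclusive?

17

March 2, 2033 is a Wednesday.
The range spans 34 days (inclusive of both endpoints).
34 = 7 × 4 + 6, so there are 4 full weeks plus 6 extra days.
Each full week contributes 5 weekdays (Mon–Fri): 4 × 5 = 20.
The 6 extra days are Wednesday, Thursday, Friday, Saturday, Sunday, Monday — 4 of them qualify.
Total: 20 + 4 = 24.
Holidays: March 3, 2033 (Thu); March 16, 2033 (Wed); March 17, 2033 (Thu); March 18, 2033 (Fri); March 24, 2033 (Thu); March 28, 2033 (Mon); March 29, 2033 (Tue).
All 7 holidays fall on weekdays, so subtract 7.
Business days: 24 − 7 = 17.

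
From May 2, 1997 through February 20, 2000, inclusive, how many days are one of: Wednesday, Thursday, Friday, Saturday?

May 2, 1997 is a Friday.
From May 2, 1997 to February 20, 2000 is 1025 days inclusive.
1025 = 7 × 146 + 3, so there are 146 full weeks plus 3 extra days.
Each full week contributes 4 days from the set (Wed, Thu, Fri, Sat): 146 × 4 = 584.
The 3 extra days are Friday, Saturday, Sunday — 2 of them qualify.
Total: 584 + 2 = 586.

586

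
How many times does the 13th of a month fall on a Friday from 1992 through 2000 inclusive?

14

Friday-the-13ths by year:
1992: Mar, Nov
1993: Aug
1994: May
1995: Jan, Oct
1996: Sep, Dec
1997: Jun
1998: Feb, Mar, Nov
1999: Aug
2000: Oct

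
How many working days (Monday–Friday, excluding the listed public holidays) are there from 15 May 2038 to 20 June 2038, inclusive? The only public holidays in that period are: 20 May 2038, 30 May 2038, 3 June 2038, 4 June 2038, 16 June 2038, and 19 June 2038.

21

15 May 2038 is a Saturday.
The range spans 37 days (inclusive of both endpoints).
37 = 7 × 5 + 2, so there are 5 full weeks plus 2 extra days.
Each full week contributes 5 weekdays (Mon–Fri): 5 × 5 = 25.
The 2 extra days are Sat, Sun — none qualify.
Total: 25 + 0 = 25.
Holidays: 20 May 2038 (Thu); 30 May 2038 (Sun); 3 June 2038 (Thu); 4 June 2038 (Fri); 16 June 2038 (Wed); 19 June 2038 (Sat).
4 of the 6 holidays fall on weekdays; the rest are weekends and were already excluded.
Business days: 25 − 4 = 21.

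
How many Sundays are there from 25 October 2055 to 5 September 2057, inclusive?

97 Sundays

25 October 2055 is a Monday.
The range spans 682 days (inclusive of both endpoints).
682 = 7 × 97 + 3, so there are 97 full weeks plus 3 extra days.
Each full week contributes one Sunday: 97 so far.
The 3 extra days are Mon, Tue, Wed — none qualify.
Total: 97 + 0 = 97.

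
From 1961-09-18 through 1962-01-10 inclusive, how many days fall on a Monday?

1961-09-18 is a Monday.
The range spans 115 days (inclusive of both endpoints).
115 = 7 × 16 + 3, so there are 16 full weeks plus 3 extra days.
Each full week contributes one Monday: 16 so far.
The 3 extra days are Monday, Tuesday, Wednesday — 1 of them qualifies.
Total: 16 + 1 = 17.

17 Mondays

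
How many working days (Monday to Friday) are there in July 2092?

23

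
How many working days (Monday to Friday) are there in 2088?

2088-01-01 is a Thursday.
From 2088-01-01 to 2088-12-31 is 366 days inclusive.
366 = 7 × 52 + 2, so there are 52 full weeks plus 2 extra days.
Each full week contributes 5 weekdays (Mon–Fri): 52 × 5 = 260.
The 2 extra days are Thu, Fri — 2 of them qualify.
Total: 260 + 2 = 262.

262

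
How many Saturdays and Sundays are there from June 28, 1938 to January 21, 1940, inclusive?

164

June 28, 1938 is a Tuesday.
That's 573 days from start to end, counting both.
573 = 7 × 81 + 6, so there are 81 full weeks plus 6 extra days.
Each full week contributes 2 weekend days (Sat, Sun): 81 × 2 = 162.
The 6 extra days are Tuesday, Wednesday, Thursday, Friday, Saturday, Sunday — 2 of them qualify.
Total: 162 + 2 = 164.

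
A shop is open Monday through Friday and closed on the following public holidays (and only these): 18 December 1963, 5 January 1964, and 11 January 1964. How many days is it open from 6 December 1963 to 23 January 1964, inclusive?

34

6 December 1963 is a Friday.
The range spans 49 days (inclusive of both endpoints).
49 = 7 × 7, so the span is exactly 7 full weeks.
Each full week contributes 5 weekdays (Mon–Fri): 7 × 5 = 35.
Holidays: 18 December 1963 (Wed); 5 January 1964 (Sun); 11 January 1964 (Sat).
1 of the 3 holidays fall on weekdays; the rest are weekends and were already excluded.
Business days: 35 − 1 = 34.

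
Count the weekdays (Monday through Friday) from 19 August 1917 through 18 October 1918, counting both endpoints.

305

19 August 1917 is a Sunday.
The range spans 426 days (inclusive of both endpoints).
426 = 7 × 60 + 6, so there are 60 full weeks plus 6 extra days.
Each full week contributes 5 weekdays (Mon–Fri): 60 × 5 = 300.
The 6 extra days are Sunday, Monday, Tuesday, Wednesday, Thursday, Friday — 5 of them qualify.
Total: 300 + 5 = 305.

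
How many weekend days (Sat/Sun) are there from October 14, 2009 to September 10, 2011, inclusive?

199

October 14, 2009 is a Wednesday.
From October 14, 2009 to September 10, 2011 is 697 days inclusive.
697 = 7 × 99 + 4, so there are 99 full weeks plus 4 extra days.
Each full week contributes 2 weekend days (Sat, Sun): 99 × 2 = 198.
The 4 extra days are Wed, Thu, Fri, Sat — 1 of them qualifies.
Total: 198 + 1 = 199.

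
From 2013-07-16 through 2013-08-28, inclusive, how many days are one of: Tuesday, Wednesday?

2013-07-16 is a Tuesday.
The range spans 44 days (inclusive of both endpoints).
44 = 7 × 6 + 2, so there are 6 full weeks plus 2 extra days.
Each full week contributes 2 days from the set (Tue, Wed): 6 × 2 = 12.
The 2 extra days are Tue, Wed — 2 of them qualify.
Total: 12 + 2 = 14.

14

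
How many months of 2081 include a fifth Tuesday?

A month has five Tuesdays exactly when Tuesday falls within its first (length − 28) days.
Jan: 31 days, starts Wed → 5 of Wed, Thu, Fri
Feb: 28 days, starts Sat → 5 of (none)
Mar: 31 days, starts Sat → 5 of Sat, Sun, Mon
Apr: 30 days, starts Tue → 5 of Tue, Wed ✓
May: 31 days, starts Thu → 5 of Thu, Fri, Sat
Jun: 30 days, starts Sun → 5 of Sun, Mon
Jul: 31 days, starts Tue → 5 of Tue, Wed, Thu ✓
Aug: 31 days, starts Fri → 5 of Fri, Sat, Sun
Sep: 30 days, starts Mon → 5 of Mon, Tue ✓
Oct: 31 days, starts Wed → 5 of Wed, Thu, Fri
Nov: 30 days, starts Sat → 5 of Sat, Sun
Dec: 31 days, starts Mon → 5 of Mon, Tue, Wed ✓
Months with five Tuesdays: Apr, Jul, Sep, Dec.

4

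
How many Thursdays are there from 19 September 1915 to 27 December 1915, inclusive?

19 September 1915 is a Sunday.
From 19 September 1915 to 27 December 1915 is 100 days inclusive.
100 = 7 × 14 + 2, so there are 14 full weeks plus 2 extra days.
Each full week contributes one Thursday: 14 so far.
The 2 extra days are Sun, Mon — none qualify.
Total: 14 + 0 = 14.

14 Thursdays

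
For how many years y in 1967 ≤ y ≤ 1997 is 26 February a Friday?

Day of week of February 26 in each year:
1967: Sun, 1968: Mon, 1969: Wed, 1970: Thu, 1971: Fri ✓, 1972: Sat, 1973: Mon, 1974: Tue, 1975: Wed, 1976: Thu, 1977: Sat, 1978: Sun, 1979: Mon, 1980: Tue, 1981: Thu, 1982: Fri ✓, 1983: Sat, 1984: Sun, 1985: Tue, 1986: Wed, 1987: Thu, 1988: Fri ✓, 1989: Sun, 1990: Mon, 1991: Tue, 1992: Wed, 1993: Fri ✓, 1994: Sat, 1995: Sun, 1996: Mon, 1997: Wed
Fridays: 1971, 1982, 1988, 1993.

4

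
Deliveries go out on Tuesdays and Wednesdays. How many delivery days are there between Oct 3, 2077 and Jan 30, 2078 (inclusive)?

34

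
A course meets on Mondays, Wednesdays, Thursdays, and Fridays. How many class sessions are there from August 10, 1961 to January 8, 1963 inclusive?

295

August 10, 1961 is a Thursday.
From August 10, 1961 to January 8, 1963 is 517 days inclusive.
517 = 7 × 73 + 6, so there are 73 full weeks plus 6 extra days.
Each full week contributes 4 days from the set (Mon, Wed, Thu, Fri): 73 × 4 = 292.
The 6 extra days are Thursday, Friday, Saturday, Sunday, Monday, Tuesday — 3 of them qualify.
Total: 292 + 3 = 295.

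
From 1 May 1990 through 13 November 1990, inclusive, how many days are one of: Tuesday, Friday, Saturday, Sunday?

1 May 1990 is a Tuesday.
That's 197 days from start to end, counting both.
197 = 7 × 28 + 1, so there are 28 full weeks plus 1 extra day.
Each full week contributes 4 days from the set (Tue, Fri, Sat, Sun): 28 × 4 = 112.
The 1 extra day is Tuesday — 1 of them qualifies.
Total: 112 + 1 = 113.

113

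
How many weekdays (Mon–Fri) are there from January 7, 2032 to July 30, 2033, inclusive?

January 7, 2032 is a Wednesday.
From January 7, 2032 to July 30, 2033 is 571 days inclusive.
571 = 7 × 81 + 4, so there are 81 full weeks plus 4 extra days.
Each full week contributes 5 weekdays (Mon–Fri): 81 × 5 = 405.
The 4 extra days are Wednesday, Thursday, Friday, Saturday — 3 of them qualify.
Total: 405 + 3 = 408.

408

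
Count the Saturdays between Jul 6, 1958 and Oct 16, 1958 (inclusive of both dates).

Jul 6, 1958 is a Sunday.
That's 103 days from start to end, counting both.
103 = 7 × 14 + 5, so there are 14 full weeks plus 5 extra days.
Each full week contributes one Saturday: 14 so far.
The 5 extra days are Sunday, Monday, Tuesday, Wednesday, Thursday — none qualify.
Total: 14 + 0 = 14.

14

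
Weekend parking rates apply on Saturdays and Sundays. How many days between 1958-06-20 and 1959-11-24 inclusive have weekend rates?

1958-06-20 is a Friday.
That's 523 days from start to end, counting both.
523 = 7 × 74 + 5, so there are 74 full weeks plus 5 extra days.
Each full week contributes 2 weekend days (Sat, Sun): 74 × 2 = 148.
The 5 extra days are Friday, Saturday, Sunday, Monday, Tuesday — 2 of them qualify.
Total: 148 + 2 = 150.

150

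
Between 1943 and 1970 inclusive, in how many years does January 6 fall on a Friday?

Day of week of January 6 in each year:
1943: Wed, 1944: Thu, 1945: Sat, 1946: Sun, 1947: Mon, 1948: Tue, 1949: Thu, 1950: Fri ✓, 1951: Sat, 1952: Sun, 1953: Tue, 1954: Wed, 1955: Thu, 1956: Fri ✓, 1957: Sun, 1958: Mon, 1959: Tue, 1960: Wed, 1961: Fri ✓, 1962: Sat, 1963: Sun, 1964: Mon, 1965: Wed, 1966: Thu, 1967: Fri ✓, 1968: Sat, 1969: Mon, 1970: Tue
Fridays: 1950, 1956, 1961, 1967.

4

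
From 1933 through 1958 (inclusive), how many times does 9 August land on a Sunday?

3

Day of week of August 9 in each year:
1933: Wed, 1934: Thu, 1935: Fri, 1936: Sun ✓, 1937: Mon, 1938: Tue, 1939: Wed, 1940: Fri, 1941: Sat, 1942: Sun ✓, 1943: Mon, 1944: Wed, 1945: Thu, 1946: Fri, 1947: Sat, 1948: Mon, 1949: Tue, 1950: Wed, 1951: Thu, 1952: Sat, 1953: Sun ✓, 1954: Mon, 1955: Tue, 1956: Thu, 1957: Fri, 1958: Sat
Sundays: 1936, 1942, 1953.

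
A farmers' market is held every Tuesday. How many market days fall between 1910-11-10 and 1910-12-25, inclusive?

6 Tuesdays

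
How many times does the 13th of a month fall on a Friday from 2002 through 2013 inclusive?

Friday-the-13ths by year:
2002: Sep, Dec
2003: Jun
2004: Feb, Aug
2005: May
2006: Jan, Oct
2007: Apr, Jul
2008: Jun
2009: Feb, Mar, Nov
2010: Aug
2011: May
2012: Jan, Apr, Jul
2013: Sep, Dec

21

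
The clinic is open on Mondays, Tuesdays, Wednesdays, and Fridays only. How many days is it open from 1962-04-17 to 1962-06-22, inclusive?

39

1962-04-17 is a Tuesday.
That's 67 days from start to end, counting both.
67 = 7 × 9 + 4, so there are 9 full weeks plus 4 extra days.
Each full week contributes 4 days from the set (Mon, Tue, Wed, Fri): 9 × 4 = 36.
The 4 extra days are Tuesday, Wednesday, Thursday, Friday — 3 of them qualify.
Total: 36 + 3 = 39.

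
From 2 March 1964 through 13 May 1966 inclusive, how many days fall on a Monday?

2 March 1964 is a Monday.
That's 803 days from start to end, counting both.
803 = 7 × 114 + 5, so there are 114 full weeks plus 5 extra days.
Each full week contributes one Monday: 114 so far.
The 5 extra days are Mon, Tue, Wed, Thu, Fri — 1 of them qualifies.
Total: 114 + 1 = 115.

115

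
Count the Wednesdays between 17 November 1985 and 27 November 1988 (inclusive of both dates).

158

17 November 1985 is a Sunday.
The range spans 1107 days (inclusive of both endpoints).
1107 = 7 × 158 + 1, so there are 158 full weeks plus 1 extra day.
Each full week contributes one Wednesday: 158 so far.
The 1 extra day is Sun — none qualify.
Total: 158 + 0 = 158.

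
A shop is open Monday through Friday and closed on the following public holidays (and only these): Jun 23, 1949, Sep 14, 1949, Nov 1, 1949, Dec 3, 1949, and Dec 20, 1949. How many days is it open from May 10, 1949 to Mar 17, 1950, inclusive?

May 10, 1949 is a Tuesday.
That's 312 days from start to end, counting both.
312 = 7 × 44 + 4, so there are 44 full weeks plus 4 extra days.
Each full week contributes 5 weekdays (Mon–Fri): 44 × 5 = 220.
The 4 extra days are Tuesday, Wednesday, Thursday, Friday — 4 of them qualify.
Total: 220 + 4 = 224.
Holidays: Jun 23, 1949 (Thu); Sep 14, 1949 (Wed); Nov 1, 1949 (Tue); Dec 3, 1949 (Sat); Dec 20, 1949 (Tue).
4 of the 5 holidays fall on weekdays; the rest are weekends and were already excluded.
Business days: 224 − 4 = 220.

220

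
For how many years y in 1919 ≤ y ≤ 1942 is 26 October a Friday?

Day of week of October 26 in each year:
1919: Sun, 1920: Tue, 1921: Wed, 1922: Thu, 1923: Fri ✓, 1924: Sun, 1925: Mon, 1926: Tue, 1927: Wed, 1928: Fri ✓, 1929: Sat, 1930: Sun, 1931: Mon, 1932: Wed, 1933: Thu, 1934: Fri ✓, 1935: Sat, 1936: Mon, 1937: Tue, 1938: Wed, 1939: Thu, 1940: Sat, 1941: Sun, 1942: Mon
Fridays: 1923, 1928, 1934.

3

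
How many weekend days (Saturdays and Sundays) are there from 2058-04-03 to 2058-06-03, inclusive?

18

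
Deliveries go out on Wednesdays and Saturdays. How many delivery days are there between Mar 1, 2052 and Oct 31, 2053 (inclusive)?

174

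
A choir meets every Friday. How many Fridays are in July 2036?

4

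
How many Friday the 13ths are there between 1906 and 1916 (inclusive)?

Friday-the-13ths by year:
1906: Apr, Jul
1907: Sep, Dec
1908: Mar, Nov
1909: Aug
1910: May
1911: Jan, Oct
1912: Sep, Dec
1913: Jun
1914: Feb, Mar, Nov
1915: Aug
1916: Oct

18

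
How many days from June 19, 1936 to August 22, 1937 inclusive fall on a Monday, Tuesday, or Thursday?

June 19, 1936 is a Friday.
That's 430 days from start to end, counting both.
430 = 7 × 61 + 3, so there are 61 full weeks plus 3 extra days.
Each full week contributes 3 days from the set (Mon, Tue, Thu): 61 × 3 = 183.
The 3 extra days are Fri, Sat, Sun — none qualify.
Total: 183 + 0 = 183.

183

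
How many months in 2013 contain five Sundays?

4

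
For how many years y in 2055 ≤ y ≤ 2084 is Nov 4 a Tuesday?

Day of week of November 4 in each year:
2055: Thu, 2056: Sat, 2057: Sun, 2058: Mon, 2059: Tue ✓, 2060: Thu, 2061: Fri, 2062: Sat, 2063: Sun, 2064: Tue ✓, 2065: Wed, 2066: Thu, 2067: Fri, 2068: Sun, 2069: Mon, 2070: Tue ✓, 2071: Wed, 2072: Fri, 2073: Sat, 2074: Sun, 2075: Mon, 2076: Wed, 2077: Thu, 2078: Fri, 2079: Sat, 2080: Mon, 2081: Tue ✓, 2082: Wed, 2083: Thu, 2084: Sat
Tuesdays: 2059, 2064, 2070, 2081.

4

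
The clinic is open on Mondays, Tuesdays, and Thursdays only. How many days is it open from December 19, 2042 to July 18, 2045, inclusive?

404

December 19, 2042 is a Friday.
From December 19, 2042 to July 18, 2045 is 943 days inclusive.
943 = 7 × 134 + 5, so there are 134 full weeks plus 5 extra days.
Each full week contributes 3 days from the set (Mon, Tue, Thu): 134 × 3 = 402.
The 5 extra days are Friday, Saturday, Sunday, Monday, Tuesday — 2 of them qualify.
Total: 402 + 2 = 404.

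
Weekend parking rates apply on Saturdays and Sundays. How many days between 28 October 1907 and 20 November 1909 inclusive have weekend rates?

28 October 1907 is a Monday.
From 28 October 1907 to 20 November 1909 is 755 days inclusive.
755 = 7 × 107 + 6, so there are 107 full weeks plus 6 extra days.
Each full week contributes 2 weekend days (Sat, Sun): 107 × 2 = 214.
The 6 extra days are Mon, Tue, Wed, Thu, Fri, Sat — 1 of them qualifies.
Total: 214 + 1 = 215.

215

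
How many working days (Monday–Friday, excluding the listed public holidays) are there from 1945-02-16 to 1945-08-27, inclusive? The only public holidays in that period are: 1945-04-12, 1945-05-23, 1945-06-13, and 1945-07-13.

1945-02-16 is a Friday.
From 1945-02-16 to 1945-08-27 is 193 days inclusive.
193 = 7 × 27 + 4, so there are 27 full weeks plus 4 extra days.
Each full week contributes 5 weekdays (Mon–Fri): 27 × 5 = 135.
The 4 extra days are Fri, Sat, Sun, Mon — 2 of them qualify.
Total: 135 + 2 = 137.
Holidays: 1945-04-12 (Thu); 1945-05-23 (Wed); 1945-06-13 (Wed); 1945-07-13 (Fri).
All 4 holidays fall on weekdays, so subtract 4.
Business days: 137 − 4 = 133.

133 working days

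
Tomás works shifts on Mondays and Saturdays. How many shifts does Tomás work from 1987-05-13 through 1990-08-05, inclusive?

1987-05-13 is a Wednesday.
That's 1181 days from start to end, counting both.
1181 = 7 × 168 + 5, so there are 168 full weeks plus 5 extra days.
Each full week contributes 2 days from the set (Mon, Sat): 168 × 2 = 336.
The 5 extra days are Wed, Thu, Fri, Sat, Sun — 1 of them qualifies.
Total: 336 + 1 = 337.

337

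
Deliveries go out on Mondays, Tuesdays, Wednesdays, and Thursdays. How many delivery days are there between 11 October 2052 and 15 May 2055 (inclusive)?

540

11 October 2052 is a Friday.
From 11 October 2052 to 15 May 2055 is 947 days inclusive.
947 = 7 × 135 + 2, so there are 135 full weeks plus 2 extra days.
Each full week contributes 4 days from the set (Mon, Tue, Wed, Thu): 135 × 4 = 540.
The 2 extra days are Friday, Saturday — none qualify.
Total: 540 + 0 = 540.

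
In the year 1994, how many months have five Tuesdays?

A month has five Tuesdays exactly when Tuesday falls within its first (length − 28) days.
Jan: 31 days, starts Sat → 5 of Sat, Sun, Mon
Feb: 28 days, starts Tue → 5 of (none)
Mar: 31 days, starts Tue → 5 of Tue, Wed, Thu ✓
Apr: 30 days, starts Fri → 5 of Fri, Sat
May: 31 days, starts Sun → 5 of Sun, Mon, Tue ✓
Jun: 30 days, starts Wed → 5 of Wed, Thu
Jul: 31 days, starts Fri → 5 of Fri, Sat, Sun
Aug: 31 days, starts Mon → 5 of Mon, Tue, Wed ✓
Sep: 30 days, starts Thu → 5 of Thu, Fri
Oct: 31 days, starts Sat → 5 of Sat, Sun, Mon
Nov: 30 days, starts Tue → 5 of Tue, Wed ✓
Dec: 31 days, starts Thu → 5 of Thu, Fri, Sat
Months with five Tuesdays: Mar, May, Aug, Nov.

4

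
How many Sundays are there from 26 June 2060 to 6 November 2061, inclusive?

72 Sundays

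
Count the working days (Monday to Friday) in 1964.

262

January 1, 1964 is a Wednesday.
That's 366 days from start to end, counting both.
366 = 7 × 52 + 2, so there are 52 full weeks plus 2 extra days.
Each full week contributes 5 weekdays (Mon–Fri): 52 × 5 = 260.
The 2 extra days are Wednesday, Thursday — 2 of them qualify.
Total: 260 + 2 = 262.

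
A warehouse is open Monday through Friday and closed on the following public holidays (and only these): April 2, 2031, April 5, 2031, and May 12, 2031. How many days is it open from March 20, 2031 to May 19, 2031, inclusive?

March 20, 2031 is a Thursday.
From March 20, 2031 to May 19, 2031 is 61 days inclusive.
61 = 7 × 8 + 5, so there are 8 full weeks plus 5 extra days.
Each full week contributes 5 weekdays (Mon–Fri): 8 × 5 = 40.
The 5 extra days are Thu, Fri, Sat, Sun, Mon — 3 of them qualify.
Total: 40 + 3 = 43.
Holidays: April 2, 2031 (Wed); April 5, 2031 (Sat); May 12, 2031 (Mon).
2 of the 3 holidays fall on weekdays; the rest are weekends and were already excluded.
Business days: 43 − 2 = 41.

41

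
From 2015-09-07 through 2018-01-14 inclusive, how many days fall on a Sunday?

123 Sundays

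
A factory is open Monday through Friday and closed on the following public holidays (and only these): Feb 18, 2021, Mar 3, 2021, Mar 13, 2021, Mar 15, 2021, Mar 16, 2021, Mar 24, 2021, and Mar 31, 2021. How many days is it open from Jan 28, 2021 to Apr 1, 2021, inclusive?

Jan 28, 2021 is a Thursday.
From Jan 28, 2021 to Apr 1, 2021 is 64 days inclusive.
64 = 7 × 9 + 1, so there are 9 full weeks plus 1 extra day.
Each full week contributes 5 weekdays (Mon–Fri): 9 × 5 = 45.
The 1 extra day is Thu — 1 of them qualifies.
Total: 45 + 1 = 46.
Holidays: Feb 18, 2021 (Thu); Mar 3, 2021 (Wed); Mar 13, 2021 (Sat); Mar 15, 2021 (Mon); Mar 16, 2021 (Tue); Mar 24, 2021 (Wed); Mar 31, 2021 (Wed).
6 of the 7 holidays fall on weekdays; the rest are weekends and were already excluded.
Business days: 46 − 6 = 40.

40 business days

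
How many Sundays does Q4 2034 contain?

Oct 1, 2034 is a Sunday.
From Oct 1, 2034 to Dec 31, 2034 is 92 days inclusive.
92 = 7 × 13 + 1, so there are 13 full weeks plus 1 extra day.
Each full week contributes one Sunday: 13 so far.
The 1 extra day is Sun — 1 of them qualifies.
Total: 13 + 1 = 14.

14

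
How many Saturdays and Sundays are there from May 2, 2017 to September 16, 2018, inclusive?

May 2, 2017 is a Tuesday.
The range spans 503 days (inclusive of both endpoints).
503 = 7 × 71 + 6, so there are 71 full weeks plus 6 extra days.
Each full week contributes 2 weekend days (Sat, Sun): 71 × 2 = 142.
The 6 extra days are Tuesday, Wednesday, Thursday, Friday, Saturday, Sunday — 2 of them qualify.
Total: 142 + 2 = 144.

144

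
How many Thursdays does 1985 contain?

52

1 January 1985 is a Tuesday.
The range spans 365 days (inclusive of both endpoints).
365 = 7 × 52 + 1, so there are 52 full weeks plus 1 extra day.
Each full week contributes one Thursday: 52 so far.
The 1 extra day is Tuesday — none qualify.
Total: 52 + 0 = 52.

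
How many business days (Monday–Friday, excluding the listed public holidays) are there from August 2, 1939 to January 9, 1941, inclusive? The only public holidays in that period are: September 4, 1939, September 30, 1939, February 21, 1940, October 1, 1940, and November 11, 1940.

373 business days

August 2, 1939 is a Wednesday.
That's 527 days from start to end, counting both.
527 = 7 × 75 + 2, so there are 75 full weeks plus 2 extra days.
Each full week contributes 5 weekdays (Mon–Fri): 75 × 5 = 375.
The 2 extra days are Wednesday, Thursday — 2 of them qualify.
Total: 375 + 2 = 377.
Holidays: September 4, 1939 (Mon); September 30, 1939 (Sat); February 21, 1940 (Wed); October 1, 1940 (Tue); November 11, 1940 (Mon).
4 of the 5 holidays fall on weekdays; the rest are weekends and were already excluded.
Business days: 377 − 4 = 373.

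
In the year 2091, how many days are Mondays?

53

1 January 2091 is a Monday.
The range spans 365 days (inclusive of both endpoints).
365 = 7 × 52 + 1, so there are 52 full weeks plus 1 extra day.
Each full week contributes one Monday: 52 so far.
The 1 extra day is Monday — 1 of them qualifies.
Total: 52 + 1 = 53.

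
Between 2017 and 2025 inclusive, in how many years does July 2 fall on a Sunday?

Day of week of July 2 in each year:
2017: Sun ✓, 2018: Mon, 2019: Tue, 2020: Thu, 2021: Fri, 2022: Sat, 2023: Sun ✓, 2024: Tue, 2025: Wed
Sundays: 2017, 2023.

2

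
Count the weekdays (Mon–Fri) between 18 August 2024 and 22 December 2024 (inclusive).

90 weekdays

18 August 2024 is a Sunday.
From 18 August 2024 to 22 December 2024 is 127 days inclusive.
127 = 7 × 18 + 1, so there are 18 full weeks plus 1 extra day.
Each full week contributes 5 weekdays (Mon–Fri): 18 × 5 = 90.
The 1 extra day is Sunday — none qualify.
Total: 90 + 0 = 90.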